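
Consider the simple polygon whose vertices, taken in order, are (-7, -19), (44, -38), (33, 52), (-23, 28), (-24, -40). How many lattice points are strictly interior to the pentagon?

4261

The shoelace formula gives twice the area as |((-7)·(-38) − 44·(-19)) + (44·52 − 33·(-38)) + (33·28 − (-23)·52) + ((-23)·(-40) − (-24)·28) + ((-24)·(-19) − (-7)·(-40))| = 8532, so the area is 4266.
Along each edge there are gcd(|Δx|,|Δy|)+1 lattice points, so counting each shared vertex once the boundary has gcd(51,19) + gcd(11,90) + gcd(56,24) + gcd(1,68) + gcd(17,21) = 1+1+8+1+1 = 12.
By Pick's theorem A = I + B/2 − 1, so I = 4266 − 12/2 + 1 = 4261.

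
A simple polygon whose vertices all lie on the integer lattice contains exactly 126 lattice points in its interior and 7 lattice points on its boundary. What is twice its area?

257

Pick's theorem states A = I + B/2 − 1, so A = 126 + 7/2 − 1 = 257/2.
Hence 2A = 257.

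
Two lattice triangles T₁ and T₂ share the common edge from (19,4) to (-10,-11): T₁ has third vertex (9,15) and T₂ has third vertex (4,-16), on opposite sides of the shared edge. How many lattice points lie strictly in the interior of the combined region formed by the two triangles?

The union is the simple quadrilateral with vertices (19,4), (9,15), (-10,-11), (4,-16) in order.
Using the shoelace formula, 2A = |[19·15 − 9·4] + [9·(-11) − (-10)·15] + [(-10)·(-16) − 4·(-11)] + [4·4 − 19·(-16)]| = 824, so the area is 412.
Summing gcd(|Δx|,|Δy|) over the edges gives the boundary count: gcd(10,11) + gcd(19,26) + gcd(14,5) + gcd(15,20) = 1+1+1+5 = 8.
By Pick's theorem I = A − B/2 + 1 = 412 − 8/2 + 1 = 409.

409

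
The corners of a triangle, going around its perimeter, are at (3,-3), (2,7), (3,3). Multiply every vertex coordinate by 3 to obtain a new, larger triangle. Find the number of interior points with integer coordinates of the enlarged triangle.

16

By the shoelace formula, twice the signed area is |[3·7 − 2·(-3)] + [2·3 − 3·7] + [3·(-3) − 3·3]| = 6, so the area is 3.
Along each edge there are gcd(|Δx|,|Δy|)+1 lattice points, so counting each shared vertex once the boundary has gcd(1,10) + gcd(1,4) + gcd(0,6) = 1+1+6 = 8.
Scaling by 3 multiplies the area by 3² = 9 (so the new area is 27) and multiplies the boundary lattice-point count by 3, giving 24.
By Pick's theorem, the interior count of the dilated polygon is 27 − 24/2 + 1 = 16.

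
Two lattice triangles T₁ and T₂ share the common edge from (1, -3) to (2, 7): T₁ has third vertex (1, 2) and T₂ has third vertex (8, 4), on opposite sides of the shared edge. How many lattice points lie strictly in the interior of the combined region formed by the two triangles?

The union is the simple quadrilateral with vertices (1, -3), (1, 2), (2, 7), (8, 4) in order.
Using the shoelace formula, 2A = |[1·2 − 1·(-3)] + [1·7 − 2·2] + [2·4 − 8·7] + [8·(-3) − 1·4]| = 68, so the area is 34.
Summing gcd(|Δx|,|Δy|) over the edges gives the boundary count: gcd(0,5) + gcd(1,5) + gcd(6,3) + gcd(7,7) = 5+1+3+7 = 16.
By Pick's theorem I = A − B/2 + 1 = 34 − 16/2 + 1 = 27.

27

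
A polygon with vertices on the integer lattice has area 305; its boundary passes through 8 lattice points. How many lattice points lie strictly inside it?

Pick's theorem A = I + B/2 − 1 rearranges to I = A − B/2 + 1 = 305 − 8/2 + 1 = 302.

302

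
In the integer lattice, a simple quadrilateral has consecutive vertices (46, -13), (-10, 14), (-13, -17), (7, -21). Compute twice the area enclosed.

2133

By the shoelace formula, twice the signed area is |[46·14 − (-10)·(-13)] + [(-10)·(-17) − (-13)·14] + [(-13)·(-21) − 7·(-17)] + [7·(-13) − 46·(-21)]| = 2133, so the area is 2133/2.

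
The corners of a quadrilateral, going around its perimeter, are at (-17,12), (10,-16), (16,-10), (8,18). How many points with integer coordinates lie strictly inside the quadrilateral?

534

Using the shoelace formula, 2A = |[(-17)·(-16) − 10·12] + [10·(-10) − 16·(-16)] + [16·18 − 8·(-10)] + [8·12 − (-17)·18]| = 1078, so the area is 539.
Along each edge there are gcd(|Δx|,|Δy|)+1 lattice points, so counting each shared vertex once the boundary has gcd(27,28) + gcd(6,6) + gcd(8,28) + gcd(25,6) = 1+6+4+1 = 12.
Pick's theorem gives I = A − B/2 + 1 = 539 − 12/2 + 1 = 534.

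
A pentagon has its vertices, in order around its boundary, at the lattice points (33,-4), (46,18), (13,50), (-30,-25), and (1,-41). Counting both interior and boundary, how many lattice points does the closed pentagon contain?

By the shoelace formula, twice the signed area is |[33·18 − 46·(-4)] + [46·50 − 13·18] + [13·(-25) − (-30)·50] + [(-30)·(-41) − 1·(-25)] + [1·(-4) − 33·(-41)]| = 6623, so the area is 6623/2.
Summing gcd(|Δx|,|Δy|) over the edges gives the boundary count: gcd(13,22) + gcd(33,32) + gcd(43,75) + gcd(31,16) + gcd(32,37) = 1+1+1+1+1 = 5.
Pick's theorem gives I = A − B/2 + 1 = 6623/2 − 5/2 + 1 = 3310, so the closed region contains I + B = 3310 + 5 = 3315 lattice points.

3315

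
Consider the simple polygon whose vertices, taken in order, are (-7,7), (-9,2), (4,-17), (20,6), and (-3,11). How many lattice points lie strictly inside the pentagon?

423

Using the shoelace formula, 2A = |[(-7)·2 − (-9)·7] + [(-9)·(-17) − 4·2] + [4·6 − 20·(-17)] + [20·11 − (-3)·6] + [(-3)·7 − (-7)·11]| = 852, so the area is 426.
Along each edge there are gcd(|Δx|,|Δy|)+1 lattice points, so counting each shared vertex once the boundary has gcd(2,5) + gcd(13,19) + gcd(16,23) + gcd(23,5) + gcd(4,4) = 1+1+1+1+4 = 8.
Pick's theorem gives I = A − B/2 + 1 = 426 − 8/2 + 1 = 423.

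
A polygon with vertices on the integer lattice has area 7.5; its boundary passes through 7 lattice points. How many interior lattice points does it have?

From Pick's theorem, I = A − B/2 + 1 = 7.5 − 7/2 + 1 = 5.

5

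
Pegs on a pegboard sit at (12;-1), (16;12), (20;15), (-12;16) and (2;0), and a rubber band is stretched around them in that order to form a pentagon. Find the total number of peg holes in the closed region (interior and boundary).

By the shoelace formula, twice the signed area is |[12·12 − 16·(-1)] + [16·15 − 20·12] + [20·16 − (-12)·15] + [(-12)·0 − 2·16] + [2·(-1) − 12·0]| = 626, so the area is 313.
The number of boundary lattice points is Σ gcd(|Δx|,|Δy|) = gcd(4,13) + gcd(4,3) + gcd(32,1) + gcd(14,16) + gcd(10,1) = 1+1+1+2+1 = 6.
Pick's theorem gives I = A − B/2 + 1 = 313 − 6/2 + 1 = 311, so the closed region contains I + B = 311 + 6 = 317 lattice points.

317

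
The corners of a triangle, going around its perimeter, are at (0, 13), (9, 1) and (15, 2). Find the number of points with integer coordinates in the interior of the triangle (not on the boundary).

Using the shoelace formula, 2A = |[0·1 − 9·13] + [9·2 − 15·1] + [15·13 − 0·2]| = 81, so the area is 81/2.
Along each edge there are gcd(|Δx|,|Δy|)+1 lattice points, so counting each shared vertex once the boundary has gcd(9,12) + gcd(6,1) + gcd(15,11) = 3+1+1 = 5.
Pick's theorem gives I = A − B/2 + 1 = 81/2 − 5/2 + 1 = 39.

39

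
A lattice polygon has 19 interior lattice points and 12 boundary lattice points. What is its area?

24

Pick's theorem states A = I + B/2 − 1, so A = 19 + 12/2 − 1 = 24.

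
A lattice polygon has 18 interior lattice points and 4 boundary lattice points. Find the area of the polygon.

Pick's theorem states A = I + B/2 − 1, so A = 18 + 4/2 − 1 = 19.

19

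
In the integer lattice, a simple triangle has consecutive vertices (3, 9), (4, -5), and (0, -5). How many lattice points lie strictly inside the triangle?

Using the shoelace formula, 2A = |[3·(-5) − 4·9] + [4·(-5) − 0·(-5)] + [0·9 − 3·(-5)]| = 56, so the area is 28.
Along each edge there are gcd(|Δx|,|Δy|)+1 lattice points, so counting each shared vertex once the boundary has gcd(1,14) + gcd(4,0) + gcd(3,14) = 1+4+1 = 6.
By Pick's theorem A = I + B/2 − 1, so I = 28 − 6/2 + 1 = 26.

26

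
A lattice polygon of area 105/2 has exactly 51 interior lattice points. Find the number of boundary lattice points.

Pick's theorem gives A = I + B/2 − 1, so B = 2(A − I + 1) = 2(105/2 − 51 + 1) = 5.

5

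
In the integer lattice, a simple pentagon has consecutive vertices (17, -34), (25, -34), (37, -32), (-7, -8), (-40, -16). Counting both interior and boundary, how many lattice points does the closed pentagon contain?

827

By the shoelace formula, twice the signed area is |(17·(-34) − 25·(-34)) + (25·(-32) − 37·(-34)) + (37·(-8) − (-7)·(-32)) + ((-7)·(-16) − (-40)·(-8)) + ((-40)·(-34) − 17·(-16))| = 1634, so the area is 817.
Along each edge there are gcd(|Δx|,|Δy|)+1 lattice points, so counting each shared vertex once the boundary has gcd(8,0) + gcd(12,2) + gcd(44,24) + gcd(33,8) + gcd(57,18) = 8+2+4+1+3 = 18.
Pick's theorem gives I = A − B/2 + 1 = 817 − 18/2 + 1 = 809, so the closed region contains I + B = 809 + 18 = 827 lattice points.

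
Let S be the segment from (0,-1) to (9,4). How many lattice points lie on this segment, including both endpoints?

2

The number of lattice points on a segment between lattice points is gcd(|Δx|,|Δy|) + 1 = gcd(9,5) + 1 = 1 + 1 = 2.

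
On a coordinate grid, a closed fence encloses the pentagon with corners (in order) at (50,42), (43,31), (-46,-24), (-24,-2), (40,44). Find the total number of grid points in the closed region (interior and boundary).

936

The shoelace formula gives twice the area as |[50·31 − 43·42] + [43·(-24) − (-46)·31] + [(-46)·(-2) − (-24)·(-24)] + [(-24)·44 − 40·(-2)] + [40·42 − 50·44]| = 1842, so the area is 921.
Summing gcd(|Δx|,|Δy|) over the edges gives the boundary count: gcd(7,11) + gcd(89,55) + gcd(22,22) + gcd(64,46) + gcd(10,2) = 1+1+22+2+2 = 28.
Pick's theorem gives I = A − B/2 + 1 = 921 − 28/2 + 1 = 908, so the closed region contains I + B = 908 + 28 = 936 lattice points.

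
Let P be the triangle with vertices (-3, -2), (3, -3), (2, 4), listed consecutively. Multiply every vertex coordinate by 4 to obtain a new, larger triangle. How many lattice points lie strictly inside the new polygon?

323

By the shoelace formula, twice the signed area is |[(-3)·(-3) − 3·(-2)] + [3·4 − 2·(-3)] + [2·(-2) − (-3)·4]| = 41, so the area is 41/2.
Along each edge there are gcd(|Δx|,|Δy|)+1 lattice points, so counting each shared vertex once the boundary has gcd(6,1) + gcd(1,7) + gcd(5,6) = 1+1+1 = 3.
Scaling by 4 multiplies the area by 4² = 16 (so the new area is 328) and multiplies the boundary lattice-point count by 4, giving 12.
By Pick's theorem, the interior count of the dilated polygon is 328 − 12/2 + 1 = 323.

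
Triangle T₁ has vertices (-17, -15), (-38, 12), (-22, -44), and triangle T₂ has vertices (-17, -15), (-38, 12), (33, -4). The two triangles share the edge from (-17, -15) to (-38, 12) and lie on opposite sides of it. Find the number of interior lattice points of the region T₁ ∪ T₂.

The union is the simple quadrilateral with vertices (-17, -15), (-22, -44), (-38, 12), (33, -4) in order.
The shoelace formula gives twice the area as |((-17)·(-44) − (-22)·(-15)) + ((-22)·12 − (-38)·(-44)) + ((-38)·(-4) − 33·12) + (33·(-15) − (-17)·(-4))| = 2325, so the area is 2325/2.
The number of boundary lattice points is Σ gcd(|Δx|,|Δy|) = gcd(5,29) + gcd(16,56) + gcd(71,16) + gcd(50,11) = 1+8+1+1 = 11.
By Pick's theorem I = A − B/2 + 1 = 2325/2 − 11/2 + 1 = 1158.

1158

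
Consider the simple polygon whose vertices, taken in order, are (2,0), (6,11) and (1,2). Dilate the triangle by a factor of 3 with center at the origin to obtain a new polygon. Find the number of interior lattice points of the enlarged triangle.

The shoelace formula gives twice the area as |(2·11 − 6·0) + (6·2 − 1·11) + (1·0 − 2·2)| = 19, so the area is 9.5.
Along each edge there are gcd(|Δx|,|Δy|)+1 lattice points, so counting each shared vertex once the boundary has gcd(4,11) + gcd(5,9) + gcd(1,2) = 1+1+1 = 3.
Scaling by 3 multiplies the area by 3² = 9 (so the new area is 171/2) and multiplies the boundary lattice-point count by 3, giving 9.
By Pick's theorem, the interior count of the dilated polygon is 171/2 − 9/2 + 1 = 82.

82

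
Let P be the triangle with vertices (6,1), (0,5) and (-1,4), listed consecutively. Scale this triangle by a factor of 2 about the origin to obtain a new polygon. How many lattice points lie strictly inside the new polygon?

Using the shoelace formula, 2A = |(6·5 − 0·1) + (0·4 − (-1)·5) + ((-1)·1 − 6·4)| = 10, so the area is 5.
Along each edge there are gcd(|Δx|,|Δy|)+1 lattice points, so counting each shared vertex once the boundary has gcd(6,4) + gcd(1,1) + gcd(7,3) = 2+1+1 = 4.
Scaling by 2 multiplies the area by 2² = 4 (so the new area is 20) and multiplies the boundary lattice-point count by 2, giving 8.
By Pick's theorem, the interior count of the dilated polygon is 20 − 8/2 + 1 = 17.

17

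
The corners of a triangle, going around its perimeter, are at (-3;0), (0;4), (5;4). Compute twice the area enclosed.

By the shoelace formula, twice the signed area is |((-3)·4 − 0·0) + (0·4 − 5·4) + (5·0 − (-3)·4)| = 20, so the area is 10.

20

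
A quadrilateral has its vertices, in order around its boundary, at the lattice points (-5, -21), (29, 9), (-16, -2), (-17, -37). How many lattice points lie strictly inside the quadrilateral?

687

The shoelace formula gives twice the area as |[(-5)·9 − 29·(-21)] + [29·(-2) − (-16)·9] + [(-16)·(-37) − (-17)·(-2)] + [(-17)·(-21) − (-5)·(-37)]| = 1380, so the area is 690.
Summing gcd(|Δx|,|Δy|) over the edges gives the boundary count: gcd(34,30) + gcd(45,11) + gcd(1,35) + gcd(12,16) = 2+1+1+4 = 8.
By Pick's theorem A = I + B/2 − 1, so I = 690 − 8/2 + 1 = 687.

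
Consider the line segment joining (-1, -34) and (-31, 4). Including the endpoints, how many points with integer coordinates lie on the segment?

The number of lattice points on a segment between lattice points is gcd(|Δx|,|Δy|) + 1 = gcd(30,38) + 1 = 2 + 1 = 3.

3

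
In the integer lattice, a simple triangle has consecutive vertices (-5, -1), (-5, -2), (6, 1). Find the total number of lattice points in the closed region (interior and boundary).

By the shoelace formula, twice the signed area is |[(-5)·(-2) − (-5)·(-1)] + [(-5)·1 − 6·(-2)] + [6·(-1) − (-5)·1]| = 11, so the area is 5.5.
Summing gcd(|Δx|,|Δy|) over the edges gives the boundary count: gcd(0,1) + gcd(11,3) + gcd(11,2) = 1+1+1 = 3.
Pick's theorem gives I = A − B/2 + 1 = 5.5 − 3/2 + 1 = 5, so the closed region contains I + B = 5 + 3 = 8 lattice points.

8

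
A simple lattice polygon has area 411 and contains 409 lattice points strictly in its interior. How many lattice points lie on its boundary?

Pick's theorem gives A = I + B/2 − 1, so B = 2(A − I + 1) = 2(411 − 409 + 1) = 6.

6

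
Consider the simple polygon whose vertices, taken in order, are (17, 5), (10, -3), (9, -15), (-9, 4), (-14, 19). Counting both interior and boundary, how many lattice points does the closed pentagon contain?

421

Using the shoelace formula, 2A = |(17·(-3) − 10·5) + (10·(-15) − 9·(-3)) + (9·4 − (-9)·(-15)) + ((-9)·19 − (-14)·4) + ((-14)·5 − 17·19)| = 831, so the area is 415.5.
Summing gcd(|Δx|,|Δy|) over the edges gives the boundary count: gcd(7,8) + gcd(1,12) + gcd(18,19) + gcd(5,15) + gcd(31,14) = 1+1+1+5+1 = 9.
Pick's theorem gives I = A − B/2 + 1 = 415.5 − 9/2 + 1 = 412, so the closed region contains I + B = 412 + 9 = 421 lattice points.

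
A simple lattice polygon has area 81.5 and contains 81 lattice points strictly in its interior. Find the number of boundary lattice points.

3

Pick's theorem gives A = I + B/2 − 1, so B = 2(A − I + 1) = 2(81.5 − 81 + 1) = 3.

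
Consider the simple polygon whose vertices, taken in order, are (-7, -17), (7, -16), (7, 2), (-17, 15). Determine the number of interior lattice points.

435

The shoelace formula gives twice the area as |[(-7)·(-16) − 7·(-17)] + [7·2 − 7·(-16)] + [7·15 − (-17)·2] + [(-17)·(-17) − (-7)·15]| = 890, so the area is 445.
Along each edge there are gcd(|Δx|,|Δy|)+1 lattice points, so counting each shared vertex once the boundary has gcd(14,1) + gcd(0,18) + gcd(24,13) + gcd(10,32) = 1+18+1+2 = 22.
By Pick's theorem A = I + B/2 − 1, so I = 445 − 22/2 + 1 = 435.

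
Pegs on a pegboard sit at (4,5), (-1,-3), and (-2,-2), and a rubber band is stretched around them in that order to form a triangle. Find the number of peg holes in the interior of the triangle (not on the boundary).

The shoelace formula gives twice the area as |[4·(-3) − (-1)·5] + [(-1)·(-2) − (-2)·(-3)] + [(-2)·5 − 4·(-2)]| = 13, so the area is 13/2.
The number of boundary lattice points is Σ gcd(|Δx|,|Δy|) = gcd(5,8) + gcd(1,1) + gcd(6,7) = 1+1+1 = 3.
By Pick's theorem A = I + B/2 − 1, so I = 13/2 − 3/2 + 1 = 6.

6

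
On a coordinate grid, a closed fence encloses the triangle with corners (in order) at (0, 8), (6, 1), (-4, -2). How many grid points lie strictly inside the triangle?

By the shoelace formula, twice the signed area is |[0·1 − 6·8] + [6·(-2) − (-4)·1] + [(-4)·8 − 0·(-2)]| = 88, so the area is 44.
The number of boundary lattice points is Σ gcd(|Δx|,|Δy|) = gcd(6,7) + gcd(10,3) + gcd(4,10) = 1+1+2 = 4.
By Pick's theorem A = I + B/2 − 1, so I = 44 − 4/2 + 1 = 43.

43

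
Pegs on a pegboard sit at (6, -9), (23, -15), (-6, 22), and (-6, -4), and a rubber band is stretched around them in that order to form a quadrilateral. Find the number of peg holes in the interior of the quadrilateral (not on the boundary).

370

Using the shoelace formula, 2A = |[6·(-15) − 23·(-9)] + [23·22 − (-6)·(-15)] + [(-6)·(-4) − (-6)·22] + [(-6)·(-9) − 6·(-4)]| = 767, so the area is 383.5.
Summing gcd(|Δx|,|Δy|) over the edges gives the boundary count: gcd(17,6) + gcd(29,37) + gcd(0,26) + gcd(12,5) = 1+1+26+1 = 29.
By Pick's theorem A = I + B/2 − 1, so I = 383.5 − 29/2 + 1 = 370.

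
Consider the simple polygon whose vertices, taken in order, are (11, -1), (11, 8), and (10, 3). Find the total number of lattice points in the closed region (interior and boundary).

The shoelace formula gives twice the area as |(11·8 − 11·(-1)) + (11·3 − 10·8) + (10·(-1) − 11·3)| = 9, so the area is 4.5.
Along each edge there are gcd(|Δx|,|Δy|)+1 lattice points, so counting each shared vertex once the boundary has gcd(0,9) + gcd(1,5) + gcd(1,4) = 9+1+1 = 11.
Pick's theorem gives I = A − B/2 + 1 = 4.5 − 11/2 + 1 = 0, so the closed region contains I + B = 0 + 11 = 11 lattice points.

11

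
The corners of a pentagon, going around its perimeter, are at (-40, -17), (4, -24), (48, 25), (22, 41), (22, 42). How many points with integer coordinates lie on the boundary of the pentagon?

6

Summing gcd(|Δx|,|Δy|) over the edges gives the boundary count: gcd(44,7) + gcd(44,49) + gcd(26,16) + gcd(0,1) + gcd(62,59) = 1+1+2+1+1 = 6.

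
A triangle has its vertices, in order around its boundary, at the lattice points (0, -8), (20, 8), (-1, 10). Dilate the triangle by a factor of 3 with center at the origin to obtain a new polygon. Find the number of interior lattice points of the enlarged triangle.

The shoelace formula gives twice the area as |(0·8 − 20·(-8)) + (20·10 − (-1)·8) + ((-1)·(-8) − 0·10)| = 376, so the area is 188.
Summing gcd(|Δx|,|Δy|) over the edges gives the boundary count: gcd(20,16) + gcd(21,2) + gcd(1,18) = 4+1+1 = 6.
Scaling by 3 multiplies the area by 3² = 9 (so the new area is 1692) and multiplies the boundary lattice-point count by 3, giving 18.
By Pick's theorem, the interior count of the dilated polygon is 1692 − 18/2 + 1 = 1684.

1684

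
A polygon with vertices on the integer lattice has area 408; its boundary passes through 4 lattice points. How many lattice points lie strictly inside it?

Pick's theorem A = I + B/2 − 1 rearranges to I = A − B/2 + 1 = 408 − 4/2 + 1 = 407.

407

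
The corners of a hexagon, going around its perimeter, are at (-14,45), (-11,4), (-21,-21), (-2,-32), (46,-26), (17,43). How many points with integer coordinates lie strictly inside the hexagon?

By the shoelace formula, twice the signed area is |[(-14)·4 − (-11)·45] + [(-11)·(-21) − (-21)·4] + [(-21)·(-32) − (-2)·(-21)] + [(-2)·(-26) − 46·(-32)] + [46·43 − 17·(-26)] + [17·45 − (-14)·43]| = 6695, so the area is 6695/2.
The number of boundary lattice points is Σ gcd(|Δx|,|Δy|) = gcd(3,41) + gcd(10,25) + gcd(19,11) + gcd(48,6) + gcd(29,69) + gcd(31,2) = 1+5+1+6+1+1 = 15.
By Pick's theorem A = I + B/2 − 1, so I = 6695/2 − 15/2 + 1 = 3341.

3341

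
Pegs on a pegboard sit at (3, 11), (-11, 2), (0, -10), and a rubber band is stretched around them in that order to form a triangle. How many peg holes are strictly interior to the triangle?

The shoelace formula gives twice the area as |(3·2 − (-11)·11) + ((-11)·(-10) − 0·2) + (0·11 − 3·(-10))| = 267, so the area is 133.5.
Along each edge there are gcd(|Δx|,|Δy|)+1 lattice points, so counting each shared vertex once the boundary has gcd(14,9) + gcd(11,12) + gcd(3,21) = 1+1+3 = 5.
Pick's theorem gives I = A − B/2 + 1 = 133.5 − 5/2 + 1 = 132.

132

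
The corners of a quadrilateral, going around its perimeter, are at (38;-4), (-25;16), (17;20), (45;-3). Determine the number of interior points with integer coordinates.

Using the shoelace formula, 2A = |(38·16 − (-25)·(-4)) + ((-25)·20 − 17·16) + (17·(-3) − 45·20) + (45·(-4) − 38·(-3))| = 1281, so the area is 640.5.
Along each edge there are gcd(|Δx|,|Δy|)+1 lattice points, so counting each shared vertex once the boundary has gcd(63,20) + gcd(42,4) + gcd(28,23) + gcd(7,1) = 1+2+1+1 = 5.
Pick's theorem gives I = A − B/2 + 1 = 640.5 − 5/2 + 1 = 639.

639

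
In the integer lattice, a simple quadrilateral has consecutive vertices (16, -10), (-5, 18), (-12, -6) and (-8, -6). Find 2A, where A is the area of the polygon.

Using the shoelace formula, 2A = |(16·18 − (-5)·(-10)) + ((-5)·(-6) − (-12)·18) + ((-12)·(-6) − (-8)·(-6)) + ((-8)·(-10) − 16·(-6))| = 684, so the area is 342.

684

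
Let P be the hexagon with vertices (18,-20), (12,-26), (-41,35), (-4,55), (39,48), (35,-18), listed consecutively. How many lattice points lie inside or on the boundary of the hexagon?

Using the shoelace formula, 2A = |(18·(-26) − 12·(-20)) + (12·35 − (-41)·(-26)) + ((-41)·55 − (-4)·35) + ((-4)·48 − 39·55) + (39·(-18) − 35·48) + (35·(-20) − 18·(-18))| = 8084, so the area is 4042.
The number of boundary lattice points is Σ gcd(|Δx|,|Δy|) = gcd(6,6) + gcd(53,61) + gcd(37,20) + gcd(43,7) + gcd(4,66) + gcd(17,2) = 6+1+1+1+2+1 = 12.
Pick's theorem gives I = A − B/2 + 1 = 4042 − 12/2 + 1 = 4037, so the closed region contains I + B = 4037 + 12 = 4049 lattice points.

4049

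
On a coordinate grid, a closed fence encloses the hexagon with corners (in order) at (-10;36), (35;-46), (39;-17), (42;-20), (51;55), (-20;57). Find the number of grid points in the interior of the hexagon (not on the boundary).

3756

Using the shoelace formula, 2A = |[(-10)·(-46) − 35·36] + [35·(-17) − 39·(-46)] + [39·(-20) − 42·(-17)] + [42·55 − 51·(-20)] + [51·57 − (-20)·55] + [(-20)·36 − (-10)·57]| = 7520, so the area is 3760.
Along each edge there are gcd(|Δx|,|Δy|)+1 lattice points, so counting each shared vertex once the boundary has gcd(45,82) + gcd(4,29) + gcd(3,3) + gcd(9,75) + gcd(71,2) + gcd(10,21) = 1+1+3+3+1+1 = 10.
Pick's theorem gives I = A − B/2 + 1 = 3760 − 10/2 + 1 = 3756.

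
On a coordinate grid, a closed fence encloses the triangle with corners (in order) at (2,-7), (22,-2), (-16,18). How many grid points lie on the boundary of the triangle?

8

The number of boundary lattice points is Σ gcd(|Δx|,|Δy|) = gcd(20,5) + gcd(38,20) + gcd(18,25) = 5+2+1 = 8.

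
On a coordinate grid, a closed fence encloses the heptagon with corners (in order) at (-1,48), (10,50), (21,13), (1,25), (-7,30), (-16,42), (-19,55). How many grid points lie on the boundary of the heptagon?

12

Along each edge there are gcd(|Δx|,|Δy|)+1 lattice points, so counting each shared vertex once the boundary has gcd(11,2) + gcd(11,37) + gcd(20,12) + gcd(8,5) + gcd(9,12) + gcd(3,13) + gcd(18,7) = 1+1+4+1+3+1+1 = 12.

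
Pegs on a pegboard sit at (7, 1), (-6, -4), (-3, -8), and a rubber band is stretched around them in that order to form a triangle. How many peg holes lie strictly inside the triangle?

33

By the shoelace formula, twice the signed area is |[7·(-4) − (-6)·1] + [(-6)·(-8) − (-3)·(-4)] + [(-3)·1 − 7·(-8)]| = 67, so the area is 67/2.
Along each edge there are gcd(|Δx|,|Δy|)+1 lattice points, so counting each shared vertex once the boundary has gcd(13,5) + gcd(3,4) + gcd(10,9) = 1+1+1 = 3.
By Pick's theorem A = I + B/2 − 1, so I = 67/2 − 3/2 + 1 = 33.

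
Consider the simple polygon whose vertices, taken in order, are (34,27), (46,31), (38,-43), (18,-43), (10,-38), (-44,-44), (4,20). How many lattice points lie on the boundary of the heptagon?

Along each edge there are gcd(|Δx|,|Δy|)+1 lattice points, so counting each shared vertex once the boundary has gcd(12,4) + gcd(8,74) + gcd(20,0) + gcd(8,5) + gcd(54,6) + gcd(48,64) + gcd(30,7) = 4+2+20+1+6+16+1 = 50.

50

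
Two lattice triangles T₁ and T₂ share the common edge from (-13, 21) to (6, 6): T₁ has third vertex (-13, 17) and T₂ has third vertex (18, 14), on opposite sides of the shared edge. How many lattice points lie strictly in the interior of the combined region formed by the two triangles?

The union is the simple quadrilateral with vertices (-13, 21), (-13, 17), (6, 6), (18, 14) in order.
Using the shoelace formula, 2A = |[(-13)·17 − (-13)·21] + [(-13)·6 − 6·17] + [6·14 − 18·6] + [18·21 − (-13)·14]| = 408, so the area is 204.
Along each edge there are gcd(|Δx|,|Δy|)+1 lattice points, so counting each shared vertex once the boundary has gcd(0,4) + gcd(19,11) + gcd(12,8) + gcd(31,7) = 4+1+4+1 = 10.
By Pick's theorem I = A − B/2 + 1 = 204 − 10/2 + 1 = 200.

200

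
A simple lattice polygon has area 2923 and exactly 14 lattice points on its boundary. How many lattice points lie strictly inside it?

2917

From Pick's theorem, I = A − B/2 + 1 = 2923 − 14/2 + 1 = 2917.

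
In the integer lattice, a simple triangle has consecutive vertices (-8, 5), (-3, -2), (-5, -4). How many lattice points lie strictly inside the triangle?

The shoelace formula gives twice the area as |((-8)·(-2) − (-3)·5) + ((-3)·(-4) − (-5)·(-2)) + ((-5)·5 − (-8)·(-4))| = 24, so the area is 12.
Along each edge there are gcd(|Δx|,|Δy|)+1 lattice points, so counting each shared vertex once the boundary has gcd(5,7) + gcd(2,2) + gcd(3,9) = 1+2+3 = 6.
By Pick's theorem A = I + B/2 − 1, so I = 12 − 6/2 + 1 = 10.

10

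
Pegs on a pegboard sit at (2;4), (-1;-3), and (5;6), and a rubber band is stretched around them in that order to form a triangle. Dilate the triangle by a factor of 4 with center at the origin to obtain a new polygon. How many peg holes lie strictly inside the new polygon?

111

By the shoelace formula, twice the signed area is |(2·(-3) − (-1)·4) + ((-1)·6 − 5·(-3)) + (5·4 − 2·6)| = 15, so the area is 15/2.
Along each edge there are gcd(|Δx|,|Δy|)+1 lattice points, so counting each shared vertex once the boundary has gcd(3,7) + gcd(6,9) + gcd(3,2) = 1+3+1 = 5.
Scaling by 4 multiplies the area by 4² = 16 (so the new area is 120) and multiplies the boundary lattice-point count by 4, giving 20.
By Pick's theorem, the interior count of the dilated polygon is 120 − 20/2 + 1 = 111.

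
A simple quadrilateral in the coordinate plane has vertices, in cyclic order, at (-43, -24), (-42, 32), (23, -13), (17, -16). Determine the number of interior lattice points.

By the shoelace formula, twice the signed area is |((-43)·32 − (-42)·(-24)) + ((-42)·(-13) − 23·32) + (23·(-16) − 17·(-13)) + (17·(-24) − (-43)·(-16))| = 3817, so the area is 1908.5.
Along each edge there are gcd(|Δx|,|Δy|)+1 lattice points, so counting each shared vertex once the boundary has gcd(1,56) + gcd(65,45) + gcd(6,3) + gcd(60,8) = 1+5+3+4 = 13.
Pick's theorem gives I = A − B/2 + 1 = 1908.5 − 13/2 + 1 = 1903.

1903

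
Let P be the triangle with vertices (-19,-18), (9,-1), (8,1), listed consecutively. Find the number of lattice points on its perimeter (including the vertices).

Along each edge there are gcd(|Δx|,|Δy|)+1 lattice points, so counting each shared vertex once the boundary has gcd(28,17) + gcd(1,2) + gcd(27,19) = 1+1+1 = 3.

3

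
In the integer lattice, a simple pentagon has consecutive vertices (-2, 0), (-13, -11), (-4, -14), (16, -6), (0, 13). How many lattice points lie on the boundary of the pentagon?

Along each edge there are gcd(|Δx|,|Δy|)+1 lattice points, so counting each shared vertex once the boundary has gcd(11,11) + gcd(9,3) + gcd(20,8) + gcd(16,19) + gcd(2,13) = 11+3+4+1+1 = 20.

20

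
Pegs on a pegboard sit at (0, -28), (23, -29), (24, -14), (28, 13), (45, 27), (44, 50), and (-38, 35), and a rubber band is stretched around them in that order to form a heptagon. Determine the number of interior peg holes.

Using the shoelace formula, 2A = |(0·(-29) − 23·(-28)) + (23·(-14) − 24·(-29)) + (24·13 − 28·(-14)) + (28·27 − 45·13) + (45·50 − 44·27) + (44·35 − (-38)·50) + ((-38)·(-28) − 0·35)| = 7459, so the area is 7459/2.
The number of boundary lattice points is Σ gcd(|Δx|,|Δy|) = gcd(23,1) + gcd(1,15) + gcd(4,27) + gcd(17,14) + gcd(1,23) + gcd(82,15) + gcd(38,63) = 1+1+1+1+1+1+1 = 7.
Pick's theorem gives I = A − B/2 + 1 = 7459/2 − 7/2 + 1 = 3727.

3727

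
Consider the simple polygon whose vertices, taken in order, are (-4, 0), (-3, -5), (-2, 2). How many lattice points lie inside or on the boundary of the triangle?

9

By the shoelace formula, twice the signed area is |((-4)·(-5) − (-3)·0) + ((-3)·2 − (-2)·(-5)) + ((-2)·0 − (-4)·2)| = 12, so the area is 6.
Summing gcd(|Δx|,|Δy|) over the edges gives the boundary count: gcd(1,5) + gcd(1,7) + gcd(2,2) = 1+1+2 = 4.
Pick's theorem gives I = A − B/2 + 1 = 6 − 4/2 + 1 = 5, so the closed region contains I + B = 5 + 4 = 9 lattice points.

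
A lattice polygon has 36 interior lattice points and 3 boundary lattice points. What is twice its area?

73

Pick's theorem states A = I + B/2 − 1, so A = 36 + 3/2 − 1 = 73/2.
Hence 2A = 73.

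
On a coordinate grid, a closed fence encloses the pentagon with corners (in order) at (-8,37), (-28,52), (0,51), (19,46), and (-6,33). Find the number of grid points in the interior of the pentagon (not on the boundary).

412

The shoelace formula gives twice the area as |((-8)·52 − (-28)·37) + ((-28)·51 − 0·52) + (0·46 − 19·51) + (19·33 − (-6)·46) + ((-6)·37 − (-8)·33)| = 832, so the area is 416.
Summing gcd(|Δx|,|Δy|) over the edges gives the boundary count: gcd(20,15) + gcd(28,1) + gcd(19,5) + gcd(25,13) + gcd(2,4) = 5+1+1+1+2 = 10.
By Pick's theorem A = I + B/2 − 1, so I = 416 − 10/2 + 1 = 412.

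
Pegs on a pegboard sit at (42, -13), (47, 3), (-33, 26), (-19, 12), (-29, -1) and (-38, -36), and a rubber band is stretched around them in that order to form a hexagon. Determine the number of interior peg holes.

2759

By the shoelace formula, twice the signed area is |(42·3 − 47·(-13)) + (47·26 − (-33)·3) + ((-33)·12 − (-19)·26) + ((-19)·(-1) − (-29)·12) + ((-29)·(-36) − (-38)·(-1)) + ((-38)·(-13) − 42·(-36))| = 5535, so the area is 5535/2.
Along each edge there are gcd(|Δx|,|Δy|)+1 lattice points, so counting each shared vertex once the boundary has gcd(5,16) + gcd(80,23) + gcd(14,14) + gcd(10,13) + gcd(9,35) + gcd(80,23) = 1+1+14+1+1+1 = 19.
By Pick's theorem A = I + B/2 − 1, so I = 5535/2 − 19/2 + 1 = 2759.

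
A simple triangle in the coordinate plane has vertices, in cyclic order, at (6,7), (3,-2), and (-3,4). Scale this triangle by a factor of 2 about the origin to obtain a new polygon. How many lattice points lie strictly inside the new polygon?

133

By the shoelace formula, twice the signed area is |(6·(-2) − 3·7) + (3·4 − (-3)·(-2)) + ((-3)·7 − 6·4)| = 72, so the area is 36.
The number of boundary lattice points is Σ gcd(|Δx|,|Δy|) = gcd(3,9) + gcd(6,6) + gcd(9,3) = 3+6+3 = 12.
Scaling by 2 multiplies the area by 2² = 4 (so the new area is 144) and multiplies the boundary lattice-point count by 2, giving 24.
By Pick's theorem, the interior count of the dilated polygon is 144 − 24/2 + 1 = 133.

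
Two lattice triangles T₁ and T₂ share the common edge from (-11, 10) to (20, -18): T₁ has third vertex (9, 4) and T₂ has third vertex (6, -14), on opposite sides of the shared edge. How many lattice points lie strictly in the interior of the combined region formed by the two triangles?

The union is the simple quadrilateral with vertices (-11, 10), (9, 4), (20, -18), (6, -14) in order.
By the shoelace formula, twice the signed area is |((-11)·4 − 9·10) + (9·(-18) − 20·4) + (20·(-14) − 6·(-18)) + (6·10 − (-11)·(-14))| = 642, so the area is 321.
Summing gcd(|Δx|,|Δy|) over the edges gives the boundary count: gcd(20,6) + gcd(11,22) + gcd(14,4) + gcd(17,24) = 2+11+2+1 = 16.
By Pick's theorem I = A − B/2 + 1 = 321 − 16/2 + 1 = 314.

314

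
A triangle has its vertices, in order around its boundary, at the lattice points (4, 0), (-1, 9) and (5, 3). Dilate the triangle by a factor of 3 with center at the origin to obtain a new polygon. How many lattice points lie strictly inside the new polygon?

By the shoelace formula, twice the signed area is |[4·9 − (-1)·0] + [(-1)·3 − 5·9] + [5·0 − 4·3]| = 24, so the area is 12.
Along each edge there are gcd(|Δx|,|Δy|)+1 lattice points, so counting each shared vertex once the boundary has gcd(5,9) + gcd(6,6) + gcd(1,3) = 1+6+1 = 8.
Scaling by 3 multiplies the area by 3² = 9 (so the new area is 108) and multiplies the boundary lattice-point count by 3, giving 24.
By Pick's theorem, the interior count of the dilated polygon is 108 − 24/2 + 1 = 97.

97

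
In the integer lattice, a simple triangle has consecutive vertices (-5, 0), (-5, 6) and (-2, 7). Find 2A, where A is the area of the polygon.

The shoelace formula gives twice the area as |((-5)·6 − (-5)·0) + ((-5)·7 − (-2)·6) + ((-2)·0 − (-5)·7)| = 18, so the area is 9.

18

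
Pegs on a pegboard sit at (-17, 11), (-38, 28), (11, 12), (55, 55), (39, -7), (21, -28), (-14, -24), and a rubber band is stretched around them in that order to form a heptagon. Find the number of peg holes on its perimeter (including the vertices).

10

Along each edge there are gcd(|Δx|,|Δy|)+1 lattice points, so counting each shared vertex once the boundary has gcd(21,17) + gcd(49,16) + gcd(44,43) + gcd(16,62) + gcd(18,21) + gcd(35,4) + gcd(3,35) = 1+1+1+2+3+1+1 = 10.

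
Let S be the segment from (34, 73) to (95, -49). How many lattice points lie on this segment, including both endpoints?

The number of lattice points on a segment between lattice points is gcd(|Δx|,|Δy|) + 1 = gcd(61,122) + 1 = 61 + 1 = 62.

62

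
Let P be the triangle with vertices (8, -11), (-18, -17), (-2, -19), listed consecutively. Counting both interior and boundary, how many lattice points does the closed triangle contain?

Using the shoelace formula, 2A = |[8·(-17) − (-18)·(-11)] + [(-18)·(-19) − (-2)·(-17)] + [(-2)·(-11) − 8·(-19)]| = 148, so the area is 74.
Along each edge there are gcd(|Δx|,|Δy|)+1 lattice points, so counting each shared vertex once the boundary has gcd(26,6) + gcd(16,2) + gcd(10,8) = 2+2+2 = 6.
Pick's theorem gives I = A − B/2 + 1 = 74 − 6/2 + 1 = 72, so the closed region contains I + B = 72 + 6 = 78 lattice points.

78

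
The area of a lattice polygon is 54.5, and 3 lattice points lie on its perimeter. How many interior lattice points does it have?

Pick's theorem A = I + B/2 − 1 rearranges to I = A − B/2 + 1 = 54.5 − 3/2 + 1 = 54.

54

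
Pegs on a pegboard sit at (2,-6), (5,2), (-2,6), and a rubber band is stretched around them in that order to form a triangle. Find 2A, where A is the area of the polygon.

68

Using the shoelace formula, 2A = |(2·2 − 5·(-6)) + (5·6 − (-2)·2) + ((-2)·(-6) − 2·6)| = 68, so the area is 34.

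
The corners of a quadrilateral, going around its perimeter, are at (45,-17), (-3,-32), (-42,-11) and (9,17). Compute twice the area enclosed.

By the shoelace formula, twice the signed area is |[45·(-32) − (-3)·(-17)] + [(-3)·(-11) − (-42)·(-32)] + [(-42)·17 − 9·(-11)] + [9·(-17) − 45·17]| = 4335, so the area is 2167.5.

4335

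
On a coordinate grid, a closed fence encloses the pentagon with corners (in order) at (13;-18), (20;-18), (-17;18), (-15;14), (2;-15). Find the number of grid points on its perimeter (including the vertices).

12

The number of boundary lattice points is Σ gcd(|Δx|,|Δy|) = gcd(7,0) + gcd(37,36) + gcd(2,4) + gcd(17,29) + gcd(11,3) = 7+1+2+1+1 = 12.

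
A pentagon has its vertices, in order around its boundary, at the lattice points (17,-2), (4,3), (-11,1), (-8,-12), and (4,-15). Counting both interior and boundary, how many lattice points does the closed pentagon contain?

336

The shoelace formula gives twice the area as |(17·3 − 4·(-2)) + (4·1 − (-11)·3) + ((-11)·(-12) − (-8)·1) + ((-8)·(-15) − 4·(-12)) + (4·(-2) − 17·(-15))| = 651, so the area is 325.5.
Along each edge there are gcd(|Δx|,|Δy|)+1 lattice points, so counting each shared vertex once the boundary has gcd(13,5) + gcd(15,2) + gcd(3,13) + gcd(12,3) + gcd(13,13) = 1+1+1+3+13 = 19.
Pick's theorem gives I = A − B/2 + 1 = 325.5 − 19/2 + 1 = 317, so the closed region contains I + B = 317 + 19 = 336 lattice points.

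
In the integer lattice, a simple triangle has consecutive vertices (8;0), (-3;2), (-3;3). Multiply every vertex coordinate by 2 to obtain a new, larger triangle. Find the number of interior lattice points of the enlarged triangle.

20

By the shoelace formula, twice the signed area is |(8·2 − (-3)·0) + ((-3)·3 − (-3)·2) + ((-3)·0 − 8·3)| = 11, so the area is 11/2.
Along each edge there are gcd(|Δx|,|Δy|)+1 lattice points, so counting each shared vertex once the boundary has gcd(11,2) + gcd(0,1) + gcd(11,3) = 1+1+1 = 3.
Scaling by 2 multiplies the area by 2² = 4 (so the new area is 22) and multiplies the boundary lattice-point count by 2, giving 6.
By Pick's theorem, the interior count of the dilated polygon is 22 − 6/2 + 1 = 20.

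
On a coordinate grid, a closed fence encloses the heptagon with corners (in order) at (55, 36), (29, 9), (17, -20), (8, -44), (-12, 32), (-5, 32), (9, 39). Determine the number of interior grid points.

The shoelace formula gives twice the area as |[55·9 − 29·36] + [29·(-20) − 17·9] + [17·(-44) − 8·(-20)] + [8·32 − (-12)·(-44)] + [(-12)·32 − (-5)·32] + [(-5)·39 − 9·32] + [9·36 − 55·39]| = 4670, so the area is 2335.
Summing gcd(|Δx|,|Δy|) over the edges gives the boundary count: gcd(26,27) + gcd(12,29) + gcd(9,24) + gcd(20,76) + gcd(7,0) + gcd(14,7) + gcd(46,3) = 1+1+3+4+7+7+1 = 24.
By Pick's theorem A = I + B/2 − 1, so I = 2335 − 24/2 + 1 = 2324.

2324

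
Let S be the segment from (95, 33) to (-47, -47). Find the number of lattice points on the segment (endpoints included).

3

The number of lattice points on a segment between lattice points is gcd(|Δx|,|Δy|) + 1 = gcd(142,80) + 1 = 2 + 1 = 3.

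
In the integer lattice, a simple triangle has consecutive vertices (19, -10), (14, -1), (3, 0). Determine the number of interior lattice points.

46

By the shoelace formula, twice the signed area is |[19·(-1) − 14·(-10)] + [14·0 − 3·(-1)] + [3·(-10) − 19·0]| = 94, so the area is 47.
Along each edge there are gcd(|Δx|,|Δy|)+1 lattice points, so counting each shared vertex once the boundary has gcd(5,9) + gcd(11,1) + gcd(16,10) = 1+1+2 = 4.
By Pick's theorem A = I + B/2 − 1, so I = 47 − 4/2 + 1 = 46.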